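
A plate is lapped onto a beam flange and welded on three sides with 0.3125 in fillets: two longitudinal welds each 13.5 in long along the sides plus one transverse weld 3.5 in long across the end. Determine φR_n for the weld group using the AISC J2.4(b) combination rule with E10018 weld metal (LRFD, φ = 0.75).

E100XX → F_EXX = 100 ksi.
t_e = 0.707 × 0.3125 = 0.2209 in.
R_nwl = 0.6 × 100 × 0.2209 × 27 = 357.9 kips (longitudinal, 2 welds).
R_nwt = 0.6 × 100 × 0.2209 × 3.5 = 46.4 kips (transverse, base value).
(i) R_nwl + R_nwt = 404.3 kips; (ii) 0.85 R_nwl + 1.5 R_nwt = 373.8 kips.
R_n = max = 404.3 kips [governs: (i)]; φR_n = 303.2 kips.

φR_n ≈ 303 kips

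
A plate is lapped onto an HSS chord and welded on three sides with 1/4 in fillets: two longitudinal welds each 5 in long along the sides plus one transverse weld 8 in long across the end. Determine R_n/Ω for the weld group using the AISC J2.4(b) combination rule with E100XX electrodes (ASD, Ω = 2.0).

R_n/Ω ≈ 109 kip

E100XX → F_EXX = 100 ksi.
t_e = 0.707 × 0.25 = 0.1767 in.
R_nwl = 0.6 × 100 × 0.1767 × 10 = 106 kip (longitudinal, 2 welds).
R_nwt = 0.6 × 100 × 0.1767 × 8 = 84.84 kip (transverse, base value).
(i) R_nwl + R_nwt = 190.9 kip; (ii) 0.85 R_nwl + 1.5 R_nwt = 217.4 kip.
R_n = max = 217.4 kip [governs: (ii)]; R_n/Ω = 108.7 kip.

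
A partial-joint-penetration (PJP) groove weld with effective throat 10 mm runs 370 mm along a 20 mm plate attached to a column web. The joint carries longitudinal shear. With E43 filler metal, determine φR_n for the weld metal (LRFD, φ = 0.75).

φR_n ≈ 716 kN

E43XX → F_EXX = 430 MPa.
Effective throat (given) t_e = 10 mm.
A_we = 10 × 370 = 3700 mm².
F_nw = 0.6 F_EXX = 258 MPa.
φR_n = 0.75 × 258 × 3700 × 10⁻³ = 716 kN.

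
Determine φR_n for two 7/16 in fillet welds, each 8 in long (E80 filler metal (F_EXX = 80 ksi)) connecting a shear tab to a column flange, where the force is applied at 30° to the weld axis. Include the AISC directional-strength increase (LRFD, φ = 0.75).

t_e = 0.707 × 0.4375 = 0.3093 in; A_we = 0.3093 × 16 = 4.949 in².
Directional factor: 1.0 + 0.5 sin^1.5(30°) = 1.177.
F_nw = 0.6 × 80 × 1.177 = 56.49 ksi.
φR_n = 0.75 × 56.49 × 4.949 = 209.7 kip.

φR_n ≈ 210 kip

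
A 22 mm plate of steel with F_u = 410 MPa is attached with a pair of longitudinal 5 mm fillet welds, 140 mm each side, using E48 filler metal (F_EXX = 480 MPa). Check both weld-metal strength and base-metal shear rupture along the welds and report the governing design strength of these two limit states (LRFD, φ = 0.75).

φR_n ≈ 214 kN (weld metal governs)

t_e = 0.707 × 5 = 3.535 mm; L = 280 mm.
Weld metal: φR_n = 0.75 × 0.6 × 480 × 3.535 × 280 × 10⁻³ = 213.8 kN.
Base metal (shear rupture): φR_n = 0.75 × 0.6 × 410 × 22 × 280 × 10⁻³ = 1137 kN.
Governing: weld metal.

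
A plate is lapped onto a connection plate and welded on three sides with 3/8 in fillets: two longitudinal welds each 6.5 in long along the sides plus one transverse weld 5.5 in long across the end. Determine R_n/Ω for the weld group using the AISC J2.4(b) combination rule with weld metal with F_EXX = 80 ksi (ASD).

R_n/Ω ≈ 123 kips

t_e = 0.707 × 0.375 = 0.2651 in.
R_nwl = 0.6 × 80 × 0.2651 × 13 = 165.4 kips (longitudinal, 2 welds).
R_nwt = 0.6 × 80 × 0.2651 × 5.5 = 69.99 kips (transverse, base value).
(i) R_nwl + R_nwt = 235.4 kips; (ii) 0.85 R_nwl + 1.5 R_nwt = 245.6 kips.
R_n = max = 245.6 kips [governs: (ii)]; R_n/Ω = 122.8 kips.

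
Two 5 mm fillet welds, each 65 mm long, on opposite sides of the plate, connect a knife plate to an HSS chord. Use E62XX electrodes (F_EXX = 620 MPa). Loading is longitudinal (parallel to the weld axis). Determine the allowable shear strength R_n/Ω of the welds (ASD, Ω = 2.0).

R_n/Ω ≈ 85.5 kN

Effective throat t_e = 0.707 × 5 = 3.535 mm.
Total length L = 130 mm; A_we = 3.535 × 130 = 459.5 mm².
F_nw = 0.6 F_EXX = 0.6 × 620 = 372 MPa.
R_n = 372 × 459.5 × 10⁻³ = 171 kN; R_n/Ω = 171/2.0 = 85.48 kN.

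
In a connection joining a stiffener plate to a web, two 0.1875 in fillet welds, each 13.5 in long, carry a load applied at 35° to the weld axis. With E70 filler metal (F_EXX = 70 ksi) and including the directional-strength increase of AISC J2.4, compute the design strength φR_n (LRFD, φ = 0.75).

t_e = 0.707 × 0.1875 = 0.1326 in; A_we = 0.1326 × 27 = 3.579 in².
Directional factor: 1.0 + 0.5 sin^1.5(35°) = 1.217.
F_nw = 0.6 × 70 × 1.217 = 51.12 ksi.
φR_n = 0.75 × 51.12 × 3.579 = 137.2 kip.

φR_n ≈ 137 kip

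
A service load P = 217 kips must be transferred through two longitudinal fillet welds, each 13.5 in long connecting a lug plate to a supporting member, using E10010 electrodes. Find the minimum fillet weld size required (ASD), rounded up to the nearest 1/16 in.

w = 7/16 in

E100XX → F_EXX = 100 ksi.
Total weld length L = 27 in.
Required throat t_e = P × Ω / (0.6 F_EXX × L) = 217 × 2.0 / (0.6 × 100 × 27) = 0.2679 in.
Required leg w = t_e / 0.707 = 0.3789 in → use 7/16 in.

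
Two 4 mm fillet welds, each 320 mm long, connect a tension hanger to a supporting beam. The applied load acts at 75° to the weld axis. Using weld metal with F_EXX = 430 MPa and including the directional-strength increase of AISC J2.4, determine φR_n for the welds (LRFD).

t_e = 0.707 × 4 = 2.828 mm; A_we = 2.828 × 640 = 1810 mm².
Directional factor: 1.0 + 0.5 sin^1.5(75°) = 1.475.
F_nw = 0.6 × 430 × 1.475 = 380.5 MPa.
φR_n = 0.75 × 380.5 × 1810 × 10⁻³ = 516.5 kN.

φR_n ≈ 516 kN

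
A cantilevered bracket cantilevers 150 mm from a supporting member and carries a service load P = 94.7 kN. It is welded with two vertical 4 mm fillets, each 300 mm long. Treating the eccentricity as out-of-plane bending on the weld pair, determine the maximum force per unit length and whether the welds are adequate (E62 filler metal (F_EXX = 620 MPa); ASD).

f_max ≈ 499 N/mm; adequate

L_w = 2 × 300 = 600 mm; section modulus (unit throat) S = 2 × L²/6 = 30000 mm².
Direct shear f_v = P/L_w = 94.7×10³/600 = 157.8 N/mm.
Moment M = P × e = 94.7×10³ × 150 = 14205000 N·mm; bending f_b = M/S = 473.5 N/mm.
f_max = √(f_v² + f_b²) = √(157.8² + 473.5²) = 499.1 N/mm.
r_n/Ω = (1/2.0) × 0.6 × 620 × (0.707 × 4) = 526 N/mm → adequate.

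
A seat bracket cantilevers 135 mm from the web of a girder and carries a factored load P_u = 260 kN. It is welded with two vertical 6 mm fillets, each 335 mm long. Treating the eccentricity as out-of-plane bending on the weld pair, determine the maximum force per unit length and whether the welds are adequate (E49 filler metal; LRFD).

E49XX → F_EXX = 490 MPa.
L_w = 2 × 335 = 670 mm; section modulus (unit throat) S = 2 × L²/6 = 37410 mm².
Direct shear f_v = P/L_w = 260×10³/670 = 388.1 N/mm.
Moment M = P × e = 260×10³ × 135 = 35100000 N·mm; bending f_b = M/S = 938.3 N/mm.
f_max = √(f_v² + f_b²) = √(388.1² + 938.3²) = 1015 N/mm.
φr_n = 0.75 × 0.6 × 490 × (0.707 × 6) = 935.4 N/mm → NOT adequate.

f_max ≈ 1020 N/mm; NOT adequate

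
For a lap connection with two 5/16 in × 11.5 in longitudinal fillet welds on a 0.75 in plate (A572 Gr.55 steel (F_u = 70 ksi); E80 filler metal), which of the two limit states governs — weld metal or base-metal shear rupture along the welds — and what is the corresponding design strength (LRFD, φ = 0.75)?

E80XX → F_EXX = 80 ksi.
t_e = 0.707 × 0.3125 = 0.2209 in; L = 23 in.
Weld metal: φR_n = 0.75 × 0.6 × 80 × 0.2209 × 23 = 182.9 kips.
Base metal (shear rupture): φR_n = 0.75 × 0.6 × 70 × 0.75 × 23 = 543.4 kips.
Governing: weld metal.

φR_n ≈ 183 kips (weld metal governs)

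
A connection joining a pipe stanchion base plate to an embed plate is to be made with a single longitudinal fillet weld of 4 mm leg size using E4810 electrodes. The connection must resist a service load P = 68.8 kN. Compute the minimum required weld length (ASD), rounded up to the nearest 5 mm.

L = 170 mm

E48XX → F_EXX = 480 MPa.
Throat t_e = 0.707 × 4 = 2.828 mm.
r_n/Ω = (0.6 × 480 × 2.828) / 2.0 = 407.2 N/mm = 0.4072 kN/mm.
L_req = P / (r_n/Ω) = 68.8 / 0.4072 = 168.9 mm total.
Round up → use L = 170 mm.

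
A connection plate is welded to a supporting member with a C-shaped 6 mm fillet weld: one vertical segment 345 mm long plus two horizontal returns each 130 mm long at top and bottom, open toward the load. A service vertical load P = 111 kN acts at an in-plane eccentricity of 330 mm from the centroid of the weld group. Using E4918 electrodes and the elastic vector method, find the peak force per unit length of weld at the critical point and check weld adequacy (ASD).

f_max ≈ 715 N/mm; NOT adequate

E49XX → F_EXX = 490 MPa.
Total weld length L_w = 605 mm. Treat welds as unit-width lines.
Centroid: x̄ = 2×130×65 / 605 = 27.93 mm from the vertical weld.
Polar moment about centroid: J = I_x + I_y = [345³/12 + 2×130×172.5²] + [345×27.93² + 2(130³/12 + 130×37.07²)] = 12150000 mm³.
Direct shear f_v = P/L_w = 111×10³ / 605 = 183.5 N/mm (vertical).
Torsion M = P·e = 111×10³ × 330 = 36630000 N·mm.
Critical point at (x, y) = (102.1, 172.5) from centroid. f_tx = M·y/J = 520 N/mm; f_ty = M·x/J = 307.7 N/mm.
Resultant f_max = √[f_tx² + (f_v + f_ty)²] = √[520² + (183.5 + 307.7)²] = 715.3 N/mm.
Capacity per unit length: r_n/Ω = (1/2.0) × 0.6 × 490 × (0.707 × 6) = 623.6 N/mm.
715.3 > 623.6 → NOT adequate.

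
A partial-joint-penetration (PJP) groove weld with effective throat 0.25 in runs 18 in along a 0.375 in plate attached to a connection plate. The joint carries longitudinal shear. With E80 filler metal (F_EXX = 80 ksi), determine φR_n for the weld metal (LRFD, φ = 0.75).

φR_n ≈ 162 kips

Effective throat (given) t_e = 0.25 in.
A_we = 0.25 × 18 = 4.5 in².
F_nw = 0.6 F_EXX = 48 ksi.
φR_n = 0.75 × 48 × 4.5 = 162 kips.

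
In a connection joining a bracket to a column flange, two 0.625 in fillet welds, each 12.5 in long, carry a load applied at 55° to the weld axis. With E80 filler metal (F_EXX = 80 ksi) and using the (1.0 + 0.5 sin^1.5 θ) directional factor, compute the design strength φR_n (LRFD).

t_e = 0.707 × 0.625 = 0.4419 in; A_we = 0.4419 × 25 = 11.05 in².
Directional factor: 1.0 + 0.5 sin^1.5(55°) = 1.371.
F_nw = 0.6 × 80 × 1.371 = 65.79 ksi.
φR_n = 0.75 × 65.79 × 11.05 = 545.1 kips.

φR_n ≈ 545 kips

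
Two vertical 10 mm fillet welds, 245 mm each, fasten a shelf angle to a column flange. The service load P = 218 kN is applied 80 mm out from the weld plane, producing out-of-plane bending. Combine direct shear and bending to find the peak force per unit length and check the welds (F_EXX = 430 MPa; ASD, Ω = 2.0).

f_max ≈ 979 N/mm; NOT adequate

L_w = 2 × 245 = 490 mm; section modulus (unit throat) S = 2 × L²/6 = 20010 mm².
Direct shear f_v = P/L_w = 218×10³/490 = 444.9 N/mm.
Moment M = P × e = 218×10³ × 80 = 17440000 N·mm; bending f_b = M/S = 871.6 N/mm.
f_max = √(f_v² + f_b²) = √(444.9² + 871.6²) = 978.6 N/mm.
r_n/Ω = (1/2.0) × 0.6 × 430 × (0.707 × 10) = 912 N/mm → NOT adequate.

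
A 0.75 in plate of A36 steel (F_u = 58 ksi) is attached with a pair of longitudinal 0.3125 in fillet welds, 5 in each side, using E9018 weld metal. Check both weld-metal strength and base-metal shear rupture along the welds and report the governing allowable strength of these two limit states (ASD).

R_n/Ω ≈ 59.7 kip (weld metal governs)

E90XX → F_EXX = 90 ksi.
t_e = 0.707 × 0.3125 = 0.2209 in; L = 10 in.
Weld metal: R_n/Ω = (1/2.0) × 0.6 × 90 × 0.2209 × 10 = 59.65 kip.
Base metal (shear rupture): R_n/Ω = (1/2.0) × 0.6 × 58 × 0.75 × 10 = 130.5 kip.
Governing: weld metal.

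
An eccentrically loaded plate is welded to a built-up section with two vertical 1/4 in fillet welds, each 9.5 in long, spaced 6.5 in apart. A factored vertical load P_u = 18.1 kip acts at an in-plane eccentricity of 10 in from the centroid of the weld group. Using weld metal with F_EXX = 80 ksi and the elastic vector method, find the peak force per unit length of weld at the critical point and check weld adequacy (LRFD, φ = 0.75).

f_max ≈ 3.66 kip/in; adequate

Total weld length L_w = 19 in. Treat welds as unit-width lines.
Polar moment about centroid: J = 2[d³/12 + d(b/2)²] = 2[9.5³/12 + 9.5×3.25²] = 343.6 in³.
Direct shear f_v = P/L_w = 18.1 / 19 = 0.9526 kip/in (vertical).
Torsion M = P·e = 18.1 × 10 = 181 kip·in.
Critical point at (x, y) = (3.25, 4.75) from centroid. f_tx = M·y/J = 2.502 kip/in; f_ty = M·x/J = 1.712 kip/in.
Resultant f_max = √[f_tx² + (f_v + f_ty)²] = √[2.502² + (0.9526 + 1.712)²] = 3.655 kip/in.
Capacity per unit length: φr_n = 0.75 × 0.6 × 80 × (0.707 × 0.25) = 6.363 kip/in.
3.655 ≤ 6.363 → adequate.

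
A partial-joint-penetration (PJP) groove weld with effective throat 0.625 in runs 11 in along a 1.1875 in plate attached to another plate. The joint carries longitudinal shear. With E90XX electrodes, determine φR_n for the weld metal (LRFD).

E90XX → F_EXX = 90 ksi.
Effective throat (given) t_e = 0.625 in.
A_we = 0.625 × 11 = 6.875 in².
F_nw = 0.6 F_EXX = 54 ksi.
φR_n = 0.75 × 54 × 6.875 = 278.4 kip.

φR_n ≈ 278 kip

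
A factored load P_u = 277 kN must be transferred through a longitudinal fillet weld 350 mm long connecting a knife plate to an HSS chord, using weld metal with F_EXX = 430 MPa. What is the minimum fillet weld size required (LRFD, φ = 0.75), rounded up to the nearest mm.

w = 6 mm

Total weld length L = 350 mm.
Required throat t_e = P_u / (φ × 0.6 F_EXX × L) = 277 / (0.75 × 0.6 × 430 × 350 × 10⁻³) = 4.09 mm.
Required leg w = t_e / 0.707 = 5.785 mm → use 6 mm.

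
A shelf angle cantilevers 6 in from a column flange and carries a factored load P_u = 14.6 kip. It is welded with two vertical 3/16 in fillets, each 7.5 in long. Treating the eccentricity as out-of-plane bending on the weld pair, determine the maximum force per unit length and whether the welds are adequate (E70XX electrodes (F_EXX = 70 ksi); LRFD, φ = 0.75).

L_w = 2 × 7.5 = 15 in; section modulus (unit throat) S = 2 × L²/6 = 18.75 in².
Direct shear f_v = P/L_w = 14.6/15 = 0.9733 kip/in.
Moment M = P × e = 14.6 × 6 = 87.6 kip·in; bending f_b = M/S = 4.672 kip/in.
f_max = √(f_v² + f_b²) = √(0.9733² + 4.672²) = 4.772 kip/in.
φr_n = 0.75 × 0.6 × 70 × (0.707 × 0.1875) = 4.176 kip/in → NOT adequate.

f_max ≈ 4.77 kip/in; NOT adequate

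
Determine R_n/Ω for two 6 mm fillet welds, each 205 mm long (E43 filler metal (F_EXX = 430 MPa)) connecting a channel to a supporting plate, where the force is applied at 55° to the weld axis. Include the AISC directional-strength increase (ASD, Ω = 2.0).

R_n/Ω ≈ 308 kN

t_e = 0.707 × 6 = 4.242 mm; A_we = 4.242 × 410 = 1739 mm².
Directional factor: 1.0 + 0.5 sin^1.5(55°) = 1.371.
F_nw = 0.6 × 430 × 1.371 = 353.6 MPa.
R_n/Ω = (353.6 × 1739) / 2.0 × 10⁻³ = 307.5 kN.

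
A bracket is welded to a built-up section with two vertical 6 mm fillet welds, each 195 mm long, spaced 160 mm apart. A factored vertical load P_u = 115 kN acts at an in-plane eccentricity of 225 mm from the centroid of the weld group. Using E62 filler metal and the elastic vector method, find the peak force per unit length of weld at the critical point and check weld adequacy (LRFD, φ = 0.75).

f_max ≈ 1090 N/mm; adequate

E62XX → F_EXX = 620 MPa.
Total weld length L_w = 390 mm. Treat welds as unit-width lines.
Polar moment about centroid: J = 2[d³/12 + d(b/2)²] = 2[195³/12 + 195×80²] = 3732000 mm³.
Direct shear f_v = P/L_w = 115×10³ / 390 = 294.9 N/mm (vertical).
Torsion M = P·e = 115×10³ × 225 = 25875000 N·mm.
Critical point at (x, y) = (80, 97.5) from centroid. f_tx = M·y/J = 676 N/mm; f_ty = M·x/J = 554.7 N/mm.
Resultant f_max = √[f_tx² + (f_v + f_ty)²] = √[676² + (294.9 + 554.7)²] = 1086 N/mm.
Capacity per unit length: φr_n = 0.75 × 0.6 × 620 × (0.707 × 6) = 1184 N/mm.
1086 ≤ 1184 → adequate.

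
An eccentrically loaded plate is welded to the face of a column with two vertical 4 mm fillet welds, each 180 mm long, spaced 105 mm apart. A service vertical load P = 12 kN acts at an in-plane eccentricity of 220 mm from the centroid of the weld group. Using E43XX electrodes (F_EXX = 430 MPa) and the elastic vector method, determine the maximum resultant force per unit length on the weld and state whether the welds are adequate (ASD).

Total weld length L_w = 360 mm. Treat welds as unit-width lines.
Polar moment about centroid: J = 2[d³/12 + d(b/2)²] = 2[180³/12 + 180×52.5²] = 1964000 mm³.
Direct shear f_v = P/L_w = 12×10³ / 360 = 33.33 N/mm (vertical).
Torsion M = P·e = 12×10³ × 220 = 2640000 N·mm.
Critical point at (x, y) = (52.5, 90) from centroid. f_tx = M·y/J = 121 N/mm; f_ty = M·x/J = 70.56 N/mm.
Resultant f_max = √[f_tx² + (f_v + f_ty)²] = √[121² + (33.33 + 70.56)²] = 159.5 N/mm.
Capacity per unit length: r_n/Ω = (1/2.0) × 0.6 × 430 × (0.707 × 4) = 364.8 N/mm.
159.5 ≤ 364.8 → adequate.

f_max ≈ 159 N/mm; adequate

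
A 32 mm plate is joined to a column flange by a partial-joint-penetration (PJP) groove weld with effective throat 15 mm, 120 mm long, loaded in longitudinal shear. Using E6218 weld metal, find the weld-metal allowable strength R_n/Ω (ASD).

E62XX → F_EXX = 620 MPa.
Effective throat (given) t_e = 15 mm.
A_we = 15 × 120 = 1800 mm².
F_nw = 0.6 F_EXX = 372 MPa.
R_n/Ω = (372 × 1800) / 2.0 × 10⁻³ = 334.8 kN.

R_n/Ω ≈ 335 kN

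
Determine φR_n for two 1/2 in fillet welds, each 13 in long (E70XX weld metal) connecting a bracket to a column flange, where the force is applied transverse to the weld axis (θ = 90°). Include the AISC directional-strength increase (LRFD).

E70XX → F_EXX = 70 ksi.
t_e = 0.707 × 0.5 = 0.3535 in; A_we = 0.3535 × 26 = 9.191 in².
Directional factor: 1.0 + 0.5 sin^1.5(90°) = 1.5.
F_nw = 0.6 × 70 × 1.5 = 63 ksi.
φR_n = 0.75 × 63 × 9.191 = 434.3 kip.

φR_n ≈ 434 kip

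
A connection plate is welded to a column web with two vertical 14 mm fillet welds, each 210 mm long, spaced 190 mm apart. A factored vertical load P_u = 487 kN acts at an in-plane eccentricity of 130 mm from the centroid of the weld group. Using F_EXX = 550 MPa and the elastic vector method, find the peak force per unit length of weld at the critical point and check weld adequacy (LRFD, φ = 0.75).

f_max ≈ 2600 N/mm; NOT adequate

Total weld length L_w = 420 mm. Treat welds as unit-width lines.
Polar moment about centroid: J = 2[d³/12 + d(b/2)²] = 2[210³/12 + 210×95²] = 5334000 mm³.
Direct shear f_v = P/L_w = 487×10³ / 420 = 1160 N/mm (vertical).
Torsion M = P·e = 487×10³ × 130 = 63310000 N·mm.
Critical point at (x, y) = (95, 105) from centroid. f_tx = M·y/J = 1246 N/mm; f_ty = M·x/J = 1128 N/mm.
Resultant f_max = √[f_tx² + (f_v + f_ty)²] = √[1246² + (1160 + 1128)²] = 2605 N/mm.
Capacity per unit length: φr_n = 0.75 × 0.6 × 550 × (0.707 × 14) = 2450 N/mm.
2605 > 2450 → NOT adequate.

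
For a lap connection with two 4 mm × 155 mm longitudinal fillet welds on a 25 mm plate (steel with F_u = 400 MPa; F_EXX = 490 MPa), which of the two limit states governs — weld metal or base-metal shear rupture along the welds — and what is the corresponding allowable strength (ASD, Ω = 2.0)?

R_n/Ω ≈ 129 kN (weld metal governs)

t_e = 0.707 × 4 = 2.828 mm; L = 310 mm.
Weld metal: R_n/Ω = (1/2.0) × 0.6 × 490 × 2.828 × 310 × 10⁻³ = 128.9 kN.
Base metal (shear rupture): R_n/Ω = (1/2.0) × 0.6 × 400 × 25 × 310 × 10⁻³ = 930 kN.
Governing: weld metal.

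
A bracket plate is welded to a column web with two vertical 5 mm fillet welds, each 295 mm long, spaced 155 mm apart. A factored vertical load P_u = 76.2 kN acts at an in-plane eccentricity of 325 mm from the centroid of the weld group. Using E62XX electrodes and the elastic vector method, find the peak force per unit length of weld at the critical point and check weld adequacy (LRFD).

f_max ≈ 599 N/mm; adequate

E62XX → F_EXX = 620 MPa.
Total weld length L_w = 590 mm. Treat welds as unit-width lines.
Polar moment about centroid: J = 2[d³/12 + d(b/2)²] = 2[295³/12 + 295×77.5²] = 7822000 mm³.
Direct shear f_v = P/L_w = 76.2×10³ / 590 = 129.2 N/mm (vertical).
Torsion M = P·e = 76.2×10³ × 325 = 24765000 N·mm.
Critical point at (x, y) = (77.5, 147.5) from centroid. f_tx = M·y/J = 467 N/mm; f_ty = M·x/J = 245.4 N/mm.
Resultant f_max = √[f_tx² + (f_v + f_ty)²] = √[467² + (129.2 + 245.4)²] = 598.6 N/mm.
Capacity per unit length: φr_n = 0.75 × 0.6 × 620 × (0.707 × 5) = 986.3 N/mm.
598.6 ≤ 986.3 → adequate.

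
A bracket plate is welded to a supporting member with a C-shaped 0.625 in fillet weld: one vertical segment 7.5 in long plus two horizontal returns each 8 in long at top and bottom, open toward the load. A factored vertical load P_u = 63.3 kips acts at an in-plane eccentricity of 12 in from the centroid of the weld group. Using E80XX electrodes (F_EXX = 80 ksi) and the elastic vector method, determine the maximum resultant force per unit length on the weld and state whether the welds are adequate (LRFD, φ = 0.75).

Total weld length L_w = 23.5 in. Treat welds as unit-width lines.
Centroid: x̄ = 2×8×4 / 23.5 = 2.723 in from the vertical weld.
Polar moment about centroid: J = I_x + I_y = [7.5³/12 + 2×8×3.75²] + [7.5×2.723² + 2(8³/12 + 8×1.277²)] = 427.2 in³.
Direct shear f_v = P/L_w = 63.3 / 23.5 = 2.694 kip/in (vertical).
Torsion M = P·e = 63.3 × 12 = 759.6 kip·in.
Critical point at (x, y) = (5.277, 3.75) from centroid. f_tx = M·y/J = 6.668 kip/in; f_ty = M·x/J = 9.382 kip/in.
Resultant f_max = √[f_tx² + (f_v + f_ty)²] = √[6.668² + (2.694 + 9.382)²] = 13.79 kip/in.
Capacity per unit length: φr_n = 0.75 × 0.6 × 80 × (0.707 × 0.625) = 15.91 kip/in.
13.79 ≤ 15.91 → adequate.

f_max ≈ 13.8 kip/in; adequate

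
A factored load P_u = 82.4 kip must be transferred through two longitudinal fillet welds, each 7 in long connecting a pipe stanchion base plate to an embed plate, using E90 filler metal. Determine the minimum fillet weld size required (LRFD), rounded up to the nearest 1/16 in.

w = 1/4 in

E90XX → F_EXX = 90 ksi.
Total weld length L = 14 in.
Required throat t_e = P_u / (φ × 0.6 F_EXX × L) = 82.4 / (0.75 × 0.6 × 90 × 14) = 0.1453 in.
Required leg w = t_e / 0.707 = 0.2056 in → use 1/4 in.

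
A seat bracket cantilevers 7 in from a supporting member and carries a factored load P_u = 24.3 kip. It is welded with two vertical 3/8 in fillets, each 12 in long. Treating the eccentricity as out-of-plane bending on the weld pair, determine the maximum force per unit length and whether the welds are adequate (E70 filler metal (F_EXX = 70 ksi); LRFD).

f_max ≈ 3.69 kip/in; adequate

L_w = 2 × 12 = 24 in; section modulus (unit throat) S = 2 × L²/6 = 48 in².
Direct shear f_v = P/L_w = 24.3/24 = 1.012 kip/in.
Moment M = P × e = 24.3 × 7 = 170.1 kip·in; bending f_b = M/S = 3.544 kip/in.
f_max = √(f_v² + f_b²) = √(1.012² + 3.544²) = 3.686 kip/in.
φr_n = 0.75 × 0.6 × 70 × (0.707 × 0.375) = 8.351 kip/in → adequate.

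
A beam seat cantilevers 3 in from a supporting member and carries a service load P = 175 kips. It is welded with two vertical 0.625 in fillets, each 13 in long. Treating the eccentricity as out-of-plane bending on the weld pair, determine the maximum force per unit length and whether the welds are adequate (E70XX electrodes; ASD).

f_max ≈ 11.5 kip/in; NOT adequate

E70XX → F_EXX = 70 ksi.
L_w = 2 × 13 = 26 in; section modulus (unit throat) S = 2 × L²/6 = 56.33 in².
Direct shear f_v = P/L_w = 175/26 = 6.731 kip/in.
Moment M = P × e = 175 × 3 = 525 kip·in; bending f_b = M/S = 9.32 kip/in.
f_max = √(f_v² + f_b²) = √(6.731² + 9.32²) = 11.5 kip/in.
r_n/Ω = (1/2.0) × 0.6 × 70 × (0.707 × 0.625) = 9.279 kip/in → NOT adequate.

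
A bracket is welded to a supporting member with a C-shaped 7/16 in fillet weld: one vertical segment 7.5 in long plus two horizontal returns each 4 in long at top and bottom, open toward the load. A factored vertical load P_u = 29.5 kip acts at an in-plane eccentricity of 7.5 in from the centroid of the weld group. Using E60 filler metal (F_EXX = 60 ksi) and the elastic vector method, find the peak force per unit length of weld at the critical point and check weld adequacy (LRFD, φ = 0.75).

f_max ≈ 7.42 kip/in; adequate

Total weld length L_w = 15.5 in. Treat welds as unit-width lines.
Centroid: x̄ = 2×4×2 / 15.5 = 1.032 in from the vertical weld.
Polar moment about centroid: J = I_x + I_y = [7.5³/12 + 2×4×3.75²] + [7.5×1.032² + 2(4³/12 + 4×0.9677²)] = 173.8 in³.
Direct shear f_v = P/L_w = 29.5 / 15.5 = 1.903 kip/in (vertical).
Torsion M = P·e = 29.5 × 7.5 = 221.25 kip·in.
Critical point at (x, y) = (2.968, 3.75) from centroid. f_tx = M·y/J = 4.774 kip/in; f_ty = M·x/J = 3.778 kip/in.
Resultant f_max = √[f_tx² + (f_v + f_ty)²] = √[4.774² + (1.903 + 3.778)²] = 7.42 kip/in.
Capacity per unit length: φr_n = 0.75 × 0.6 × 60 × (0.707 × 0.4375) = 8.351 kip/in.
7.42 ≤ 8.351 → adequate.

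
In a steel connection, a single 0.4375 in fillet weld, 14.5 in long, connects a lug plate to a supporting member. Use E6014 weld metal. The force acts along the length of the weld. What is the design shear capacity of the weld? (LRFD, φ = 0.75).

φR_n ≈ 121 kip

E60XX → F_EXX = 60 ksi.
Effective throat t_e = 0.707 × 0.4375 = 0.3093 in.
Total length L = 14.5 in; A_we = 0.3093 × 14.5 = 4.485 in².
F_nw = 0.6 F_EXX = 0.6 × 60 = 36 ksi.
φR_n = 0.75 × 36 × 4.485 = 121.1 kip.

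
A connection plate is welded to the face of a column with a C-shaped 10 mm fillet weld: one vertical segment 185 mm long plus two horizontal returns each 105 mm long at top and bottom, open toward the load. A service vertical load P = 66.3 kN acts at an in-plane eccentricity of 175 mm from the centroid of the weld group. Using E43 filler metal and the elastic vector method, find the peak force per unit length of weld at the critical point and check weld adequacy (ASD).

f_max ≈ 622 N/mm; adequate

E43XX → F_EXX = 430 MPa.
Total weld length L_w = 395 mm. Treat welds as unit-width lines.
Centroid: x̄ = 2×105×52.5 / 395 = 27.91 mm from the vertical weld.
Polar moment about centroid: J = I_x + I_y = [185³/12 + 2×105×92.5²] + [185×27.91² + 2(105³/12 + 105×24.59²)] = 2788000 mm³.
Direct shear f_v = P/L_w = 66.3×10³ / 395 = 167.8 N/mm (vertical).
Torsion M = P·e = 66.3×10³ × 175 = 11602000 N·mm.
Critical point at (x, y) = (77.09, 92.5) from centroid. f_tx = M·y/J = 384.9 N/mm; f_ty = M·x/J = 320.8 N/mm.
Resultant f_max = √[f_tx² + (f_v + f_ty)²] = √[384.9² + (167.8 + 320.8)²] = 622 N/mm.
Capacity per unit length: r_n/Ω = (1/2.0) × 0.6 × 430 × (0.707 × 10) = 912 N/mm.
622 ≤ 912 → adequate.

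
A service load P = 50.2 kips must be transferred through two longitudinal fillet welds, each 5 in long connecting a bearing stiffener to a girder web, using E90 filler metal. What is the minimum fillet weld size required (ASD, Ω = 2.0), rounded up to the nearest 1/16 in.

w = 5/16 in

E90XX → F_EXX = 90 ksi.
Total weld length L = 10 in.
Required throat t_e = P × Ω / (0.6 F_EXX × L) = 50.2 × 2.0 / (0.6 × 90 × 10) = 0.1859 in.
Required leg w = t_e / 0.707 = 0.263 in → use 5/16 in.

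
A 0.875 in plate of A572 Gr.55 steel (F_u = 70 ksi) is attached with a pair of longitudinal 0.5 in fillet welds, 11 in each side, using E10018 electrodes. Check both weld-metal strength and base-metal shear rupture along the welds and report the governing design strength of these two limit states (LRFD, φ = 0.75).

E100XX → F_EXX = 100 ksi.
t_e = 0.707 × 0.5 = 0.3535 in; L = 22 in.
Weld metal: φR_n = 0.75 × 0.6 × 100 × 0.3535 × 22 = 350 kips.
Base metal (shear rupture): φR_n = 0.75 × 0.6 × 70 × 0.875 × 22 = 606.4 kips.
Governing: weld metal.

φR_n ≈ 350 kips (weld metal governs)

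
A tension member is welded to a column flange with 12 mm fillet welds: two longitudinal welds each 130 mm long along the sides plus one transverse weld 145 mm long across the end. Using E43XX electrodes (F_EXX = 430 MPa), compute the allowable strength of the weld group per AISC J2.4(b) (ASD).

R_n/Ω ≈ 480 kN

t_e = 0.707 × 12 = 8.484 mm.
R_nwl = 0.6 × 430 × 8.484 × 260 × 10⁻³ = 569.1 kN (longitudinal, 2 welds).
R_nwt = 0.6 × 430 × 8.484 × 145 × 10⁻³ = 317.4 kN (transverse, base value).
(i) R_nwl + R_nwt = 886.5 kN; (ii) 0.85 R_nwl + 1.5 R_nwt = 959.8 kN.
R_n = max = 959.8 kN [governs: (ii)]; R_n/Ω = 479.9 kN.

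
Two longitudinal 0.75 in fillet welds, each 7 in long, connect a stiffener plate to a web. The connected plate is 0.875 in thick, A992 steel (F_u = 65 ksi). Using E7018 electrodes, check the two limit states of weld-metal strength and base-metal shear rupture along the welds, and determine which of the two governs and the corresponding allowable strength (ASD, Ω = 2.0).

E70XX → F_EXX = 70 ksi.
t_e = 0.707 × 0.75 = 0.5302 in; L = 14 in.
Weld metal: R_n/Ω = (1/2.0) × 0.6 × 70 × 0.5302 × 14 = 155.9 kip.
Base metal (shear rupture): R_n/Ω = (1/2.0) × 0.6 × 65 × 0.875 × 14 = 238.9 kip.
Governing: weld metal.

R_n/Ω ≈ 156 kip (weld metal governs)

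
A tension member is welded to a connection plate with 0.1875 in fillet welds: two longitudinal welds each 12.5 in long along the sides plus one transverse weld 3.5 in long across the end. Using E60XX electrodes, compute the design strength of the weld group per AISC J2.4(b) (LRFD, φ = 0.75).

E60XX → F_EXX = 60 ksi.
t_e = 0.707 × 0.1875 = 0.1326 in.
R_nwl = 0.6 × 60 × 0.1326 × 25 = 119.3 kips (longitudinal, 2 welds).
R_nwt = 0.6 × 60 × 0.1326 × 3.5 = 16.7 kips (transverse, base value).
(i) R_nwl + R_nwt = 136 kips; (ii) 0.85 R_nwl + 1.5 R_nwt = 126.5 kips.
R_n = max = 136 kips [governs: (i)]; φR_n = 102 kips.

φR_n ≈ 102 kips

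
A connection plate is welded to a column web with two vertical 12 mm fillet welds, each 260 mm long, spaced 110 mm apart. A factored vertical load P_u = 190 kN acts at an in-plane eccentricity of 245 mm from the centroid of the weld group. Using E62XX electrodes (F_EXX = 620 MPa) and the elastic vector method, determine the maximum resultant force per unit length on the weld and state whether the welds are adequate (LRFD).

f_max ≈ 1640 N/mm; adequate

Total weld length L_w = 520 mm. Treat welds as unit-width lines.
Polar moment about centroid: J = 2[d³/12 + d(b/2)²] = 2[260³/12 + 260×55²] = 4502000 mm³.
Direct shear f_v = P/L_w = 190×10³ / 520 = 365.4 N/mm (vertical).
Torsion M = P·e = 190×10³ × 245 = 46550000 N·mm.
Critical point at (x, y) = (55, 130) from centroid. f_tx = M·y/J = 1344 N/mm; f_ty = M·x/J = 568.6 N/mm.
Resultant f_max = √[f_tx² + (f_v + f_ty)²] = √[1344² + (365.4 + 568.6)²] = 1637 N/mm.
Capacity per unit length: φr_n = 0.75 × 0.6 × 620 × (0.707 × 12) = 2367 N/mm.
1637 ≤ 2367 → adequate.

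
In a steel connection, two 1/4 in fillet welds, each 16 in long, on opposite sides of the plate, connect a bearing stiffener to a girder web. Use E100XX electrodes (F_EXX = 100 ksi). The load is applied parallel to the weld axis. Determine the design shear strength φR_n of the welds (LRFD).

Effective throat t_e = 0.707 × 0.25 = 0.1767 in.
Total length L = 32 in; A_we = 0.1767 × 32 = 5.656 in².
F_nw = 0.6 F_EXX = 0.6 × 100 = 60 ksi.
φR_n = 0.75 × 60 × 5.656 = 254.5 kip.

φR_n ≈ 255 kip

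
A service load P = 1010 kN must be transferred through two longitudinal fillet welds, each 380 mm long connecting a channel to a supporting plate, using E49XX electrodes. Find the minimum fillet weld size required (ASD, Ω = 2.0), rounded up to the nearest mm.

E49XX → F_EXX = 490 MPa.
Total weld length L = 760 mm.
Required throat t_e = P × Ω / (0.6 F_EXX × L) = 1010 × 2.0 / (0.6 × 490 × 760 × 10⁻³) = 9.04 mm.
Required leg w = t_e / 0.707 = 12.79 mm → use 13 mm.

w = 13 mm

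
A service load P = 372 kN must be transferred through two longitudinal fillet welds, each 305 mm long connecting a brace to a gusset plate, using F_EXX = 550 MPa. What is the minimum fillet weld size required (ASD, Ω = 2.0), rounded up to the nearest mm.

w = 6 mm

Total weld length L = 610 mm.
Required throat t_e = P × Ω / (0.6 F_EXX × L) = 372 × 2.0 / (0.6 × 550 × 610 × 10⁻³) = 3.696 mm.
Required leg w = t_e / 0.707 = 5.228 mm → use 6 mm.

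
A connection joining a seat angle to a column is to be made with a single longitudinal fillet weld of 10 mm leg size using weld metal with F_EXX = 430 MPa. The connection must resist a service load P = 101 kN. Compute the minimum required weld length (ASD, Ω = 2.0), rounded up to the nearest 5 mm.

L = 115 mm

Throat t_e = 0.707 × 10 = 7.07 mm.
r_n/Ω = (0.6 × 430 × 7.07) / 2.0 = 912 N/mm = 0.912 kN/mm.
L_req = P / (r_n/Ω) = 101 / 0.912 = 110.7 mm total.
Round up → use L = 115 mm.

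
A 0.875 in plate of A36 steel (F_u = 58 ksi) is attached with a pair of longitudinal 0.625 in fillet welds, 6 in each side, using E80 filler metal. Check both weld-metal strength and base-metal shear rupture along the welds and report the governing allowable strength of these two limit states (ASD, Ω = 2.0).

E80XX → F_EXX = 80 ksi.
t_e = 0.707 × 0.625 = 0.4419 in; L = 12 in.
Weld metal: R_n/Ω = (1/2.0) × 0.6 × 80 × 0.4419 × 12 = 127.3 kip.
Base metal (shear rupture): R_n/Ω = (1/2.0) × 0.6 × 58 × 0.875 × 12 = 182.7 kip.
Governing: weld metal.

R_n/Ω ≈ 127 kip (weld metal governs)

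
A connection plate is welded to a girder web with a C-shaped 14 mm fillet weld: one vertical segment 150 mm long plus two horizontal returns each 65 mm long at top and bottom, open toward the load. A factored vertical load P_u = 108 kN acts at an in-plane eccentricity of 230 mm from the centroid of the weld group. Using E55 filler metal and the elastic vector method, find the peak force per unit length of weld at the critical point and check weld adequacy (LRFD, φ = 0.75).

E55XX → F_EXX = 550 MPa.
Total weld length L_w = 280 mm. Treat welds as unit-width lines.
Centroid: x̄ = 2×65×32.5 / 280 = 15.09 mm from the vertical weld.
Polar moment about centroid: J = I_x + I_y = [150³/12 + 2×65×75²] + [150×15.09² + 2(65³/12 + 65×17.41²)] = 1132000 mm³.
Direct shear f_v = P/L_w = 108×10³ / 280 = 385.7 N/mm (vertical).
Torsion M = P·e = 108×10³ × 230 = 24840000 N·mm.
Critical point at (x, y) = (49.91, 75) from centroid. f_tx = M·y/J = 1646 N/mm; f_ty = M·x/J = 1095 N/mm.
Resultant f_max = √[f_tx² + (f_v + f_ty)²] = √[1646² + (385.7 + 1095)²] = 2214 N/mm.
Capacity per unit length: φr_n = 0.75 × 0.6 × 550 × (0.707 × 14) = 2450 N/mm.
2214 ≤ 2450 → adequate.

f_max ≈ 2210 N/mm; adequate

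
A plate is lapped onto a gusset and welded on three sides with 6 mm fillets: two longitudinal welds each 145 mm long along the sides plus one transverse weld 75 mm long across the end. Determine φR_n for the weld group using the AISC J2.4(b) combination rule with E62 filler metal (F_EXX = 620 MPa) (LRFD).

t_e = 0.707 × 6 = 4.242 mm.
R_nwl = 0.6 × 620 × 4.242 × 290 × 10⁻³ = 457.6 kN (longitudinal, 2 welds).
R_nwt = 0.6 × 620 × 4.242 × 75 × 10⁻³ = 118.4 kN (transverse, base value).
(i) R_nwl + R_nwt = 576 kN; (ii) 0.85 R_nwl + 1.5 R_nwt = 566.5 kN.
R_n = max = 576 kN [governs: (i)]; φR_n = 432 kN.

φR_n ≈ 432 kN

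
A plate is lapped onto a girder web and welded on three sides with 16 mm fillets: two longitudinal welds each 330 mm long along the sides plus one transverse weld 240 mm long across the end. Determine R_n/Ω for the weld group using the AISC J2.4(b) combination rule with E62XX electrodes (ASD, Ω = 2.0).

E62XX → F_EXX = 620 MPa.
t_e = 0.707 × 16 = 11.31 mm.
R_nwl = 0.6 × 620 × 11.31 × 660 × 10⁻³ = 2777 kN (longitudinal, 2 welds).
R_nwt = 0.6 × 620 × 11.31 × 240 × 10⁻³ = 1010 kN (transverse, base value).
(i) R_nwl + R_nwt = 3787 kN; (ii) 0.85 R_nwl + 1.5 R_nwt = 3876 kN.
R_n = max = 3876 kN [governs: (ii)]; R_n/Ω = 1938 kN.

R_n/Ω ≈ 1940 kN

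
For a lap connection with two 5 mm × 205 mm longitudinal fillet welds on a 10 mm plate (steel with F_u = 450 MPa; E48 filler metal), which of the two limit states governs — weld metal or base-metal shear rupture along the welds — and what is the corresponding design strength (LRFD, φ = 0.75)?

E48XX → F_EXX = 480 MPa.
t_e = 0.707 × 5 = 3.535 mm; L = 410 mm.
Weld metal: φR_n = 0.75 × 0.6 × 480 × 3.535 × 410 × 10⁻³ = 313.1 kN.
Base metal (shear rupture): φR_n = 0.75 × 0.6 × 450 × 10 × 410 × 10⁻³ = 830.2 kN.
Governing: weld metal.

φR_n ≈ 313 kN (weld metal governs)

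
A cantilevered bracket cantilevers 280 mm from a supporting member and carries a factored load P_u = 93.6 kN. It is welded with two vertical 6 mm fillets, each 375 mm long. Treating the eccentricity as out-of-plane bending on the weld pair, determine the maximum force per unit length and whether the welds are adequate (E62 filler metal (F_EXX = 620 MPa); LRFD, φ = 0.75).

L_w = 2 × 375 = 750 mm; section modulus (unit throat) S = 2 × L²/6 = 46880 mm².
Direct shear f_v = P/L_w = 93.6×10³/750 = 124.8 N/mm.
Moment M = P × e = 93.6×10³ × 280 = 26208000 N·mm; bending f_b = M/S = 559.1 N/mm.
f_max = √(f_v² + f_b²) = √(124.8² + 559.1²) = 572.9 N/mm.
φr_n = 0.75 × 0.6 × 620 × (0.707 × 6) = 1184 N/mm → adequate.

f_max ≈ 573 N/mm; adequate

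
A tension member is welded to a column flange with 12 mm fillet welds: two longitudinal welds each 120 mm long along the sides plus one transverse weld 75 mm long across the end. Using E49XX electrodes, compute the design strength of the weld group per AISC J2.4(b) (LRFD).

E49XX → F_EXX = 490 MPa.
t_e = 0.707 × 12 = 8.484 mm.
R_nwl = 0.6 × 490 × 8.484 × 240 × 10⁻³ = 598.6 kN (longitudinal, 2 welds).
R_nwt = 0.6 × 490 × 8.484 × 75 × 10⁻³ = 187.1 kN (transverse, base value).
(i) R_nwl + R_nwt = 785.7 kN; (ii) 0.85 R_nwl + 1.5 R_nwt = 789.4 kN.
R_n = max = 789.4 kN [governs: (ii)]; φR_n = 592.1 kN.

φR_n ≈ 592 kN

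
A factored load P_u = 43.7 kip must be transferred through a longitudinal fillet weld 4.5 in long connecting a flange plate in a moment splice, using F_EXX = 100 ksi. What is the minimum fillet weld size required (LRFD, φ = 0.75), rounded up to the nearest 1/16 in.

Total weld length L = 4.5 in.
Required throat t_e = P_u / (φ × 0.6 F_EXX × L) = 43.7 / (0.75 × 0.6 × 100 × 4.5) = 0.2158 in.
Required leg w = t_e / 0.707 = 0.3052 in → use 5/16 in.

w = 5/16 in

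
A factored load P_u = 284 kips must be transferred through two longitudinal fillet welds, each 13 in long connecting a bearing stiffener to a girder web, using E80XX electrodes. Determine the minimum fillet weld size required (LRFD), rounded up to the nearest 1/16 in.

E80XX → F_EXX = 80 ksi.
Total weld length L = 26 in.
Required throat t_e = P_u / (φ × 0.6 F_EXX × L) = 284 / (0.75 × 0.6 × 80 × 26) = 0.3034 in.
Required leg w = t_e / 0.707 = 0.4292 in → use 7/16 in.

w = 7/16 in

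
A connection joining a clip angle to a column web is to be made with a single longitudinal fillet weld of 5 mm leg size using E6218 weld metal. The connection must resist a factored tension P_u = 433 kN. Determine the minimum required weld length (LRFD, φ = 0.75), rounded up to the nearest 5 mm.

L = 440 mm

E62XX → F_EXX = 620 MPa.
Throat t_e = 0.707 × 5 = 3.535 mm.
φr_n = 0.75 × 0.6 × 620 × 3.535 × 10⁻³ = 0.9863 kN/mm.
L_req = P_u / φr_n = 433 / 0.9863 = 439 mm total.
Round up → use L = 440 mm.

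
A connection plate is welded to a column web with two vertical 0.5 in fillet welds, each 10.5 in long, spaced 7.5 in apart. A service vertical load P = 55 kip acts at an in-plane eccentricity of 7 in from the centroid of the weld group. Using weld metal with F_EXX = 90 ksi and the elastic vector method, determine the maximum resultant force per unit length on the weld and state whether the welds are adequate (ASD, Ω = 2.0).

f_max ≈ 6.94 kip/in; adequate

Total weld length L_w = 21 in. Treat welds as unit-width lines.
Polar moment about centroid: J = 2[d³/12 + d(b/2)²] = 2[10.5³/12 + 10.5×3.75²] = 488.2 in³.
Direct shear f_v = P/L_w = 55 / 21 = 2.619 kip/in (vertical).
Torsion M = P·e = 55 × 7 = 385 kip·in.
Critical point at (x, y) = (3.75, 5.25) from centroid. f_tx = M·y/J = 4.14 kip/in; f_ty = M·x/J = 2.957 kip/in.
Resultant f_max = √[f_tx² + (f_v + f_ty)²] = √[4.14² + (2.619 + 2.957)²] = 6.945 kip/in.
Capacity per unit length: r_n/Ω = (1/2.0) × 0.6 × 90 × (0.707 × 0.5) = 9.544 kip/in.
6.945 ≤ 9.544 → adequate.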